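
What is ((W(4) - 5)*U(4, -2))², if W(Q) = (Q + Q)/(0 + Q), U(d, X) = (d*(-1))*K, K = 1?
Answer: 144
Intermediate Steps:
U(d, X) = -d (U(d, X) = (d*(-1))*1 = -d*1 = -d)
W(Q) = 2 (W(Q) = (2*Q)/Q = 2)
((W(4) - 5)*U(4, -2))² = ((2 - 5)*(-1*4))² = (-3*(-4))² = 12² = 144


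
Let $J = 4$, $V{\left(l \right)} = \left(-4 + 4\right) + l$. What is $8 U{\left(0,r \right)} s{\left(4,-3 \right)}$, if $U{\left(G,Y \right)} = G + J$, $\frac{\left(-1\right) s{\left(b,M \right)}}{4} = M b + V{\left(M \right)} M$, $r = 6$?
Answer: $384$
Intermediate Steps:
$V{\left(l \right)} = l$ ($V{\left(l \right)} = 0 + l = l$)
$s{\left(b,M \right)} = - 4 M^{2} - 4 M b$ ($s{\left(b,M \right)} = - 4 \left(M b + M M\right) = - 4 \left(M b + M^{2}\right) = - 4 \left(M^{2} + M b\right) = - 4 M^{2} - 4 M b$)
$U{\left(G,Y \right)} = 4 + G$ ($U{\left(G,Y \right)} = G + 4 = 4 + G$)
$8 U{\left(0,r \right)} s{\left(4,-3 \right)} = 8 \left(4 + 0\right) \left(\left(-4\right) \left(-3\right) \left(-3 + 4\right)\right) = 8 \cdot 4 \left(\left(-4\right) \left(-3\right) 1\right) = 32 \cdot 12 = 384$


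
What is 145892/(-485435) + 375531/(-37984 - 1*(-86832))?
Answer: 175169358569/23712528880 ≈ 7.3872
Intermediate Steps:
145892/(-485435) + 375531/(-37984 - 1*(-86832)) = 145892*(-1/485435) + 375531/(-37984 + 86832) = -145892/485435 + 375531/48848 = 175169358569/23712528880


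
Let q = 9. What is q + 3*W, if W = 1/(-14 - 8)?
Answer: 195/22 ≈ 8.8636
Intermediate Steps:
W = -1/22 (W = 1/(-22) = -1/22 ≈ -0.045455)
q + 3*W = 9 + 3*(-1/22) = 9 - 3/22 = 195/22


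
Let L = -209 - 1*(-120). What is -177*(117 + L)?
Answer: -4956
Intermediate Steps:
L = -89 (L = -209 + 120 = -89)
-177*(117 + L) = -177*(117 - 89) = -177*28 = -4956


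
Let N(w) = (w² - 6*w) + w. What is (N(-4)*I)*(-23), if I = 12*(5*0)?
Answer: 0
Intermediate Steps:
N(w) = w² - 5*w
I = 0 (I = 12*0 = 0)
(N(-4)*I)*(-23) = (-4*(-5 - 4)*0)*(-23) = (-4*(-9)*0)*(-23) = (36*0)*(-23) = 0*(-23) = 0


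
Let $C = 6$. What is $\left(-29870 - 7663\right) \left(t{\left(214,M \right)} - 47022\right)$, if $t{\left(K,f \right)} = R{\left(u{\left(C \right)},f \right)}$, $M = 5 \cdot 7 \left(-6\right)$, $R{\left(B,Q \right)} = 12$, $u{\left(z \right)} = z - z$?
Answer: $1764426330$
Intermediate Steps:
$u{\left(z \right)} = 0$
$M = -210$ ($M = 35 \left(-6\right) = -210$)
$t{\left(K,f \right)} = 12$
$\left(-29870 - 7663\right) \left(t{\left(214,M \right)} - 47022\right) = \left(-29870 - 7663\right) \left(12 - 47022\right) = \left(-37533\right) \left(-47010\right) = 1764426330$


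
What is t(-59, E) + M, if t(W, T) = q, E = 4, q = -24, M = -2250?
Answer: -2274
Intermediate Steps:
t(W, T) = -24
t(-59, E) + M = -24 - 2250 = -2274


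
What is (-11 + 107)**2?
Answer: 9216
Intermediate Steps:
(-11 + 107)**2 = 96**2 = 9216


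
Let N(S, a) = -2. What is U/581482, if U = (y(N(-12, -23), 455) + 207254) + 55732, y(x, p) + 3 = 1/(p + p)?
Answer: 239314531/529148620 ≈ 0.45226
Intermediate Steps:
y(x, p) = -3 + 1/(2*p) (y(x, p) = -3 + 1/(p + p) = -3 + 1/(2*p))
U = 239314531/910 (U = ((-3 + (½)/455) + 207254) + 55732 = ((-3 + (½)*(1/455)) + 207254) + 55732 = ((-3 + 1/910) + 207254) + 55732 = (-2729/910 + 207254) + 55732 = 188598411/910 + 55732 = 239314531/910 ≈ 2.6298e+5)
U/581482 = (239314531/910)/581482 = (239314531/910)*(1/581482) = 239314531/529148620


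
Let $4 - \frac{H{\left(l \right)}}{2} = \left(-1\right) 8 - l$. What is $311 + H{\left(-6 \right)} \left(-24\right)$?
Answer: $23$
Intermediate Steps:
$H{\left(l \right)} = 24 + 2 l$ ($H{\left(l \right)} = 8 - 2 \left(\left(-1\right) 8 - l\right) = 8 - 2 \left(-8 - l\right) = 8 + \left(16 + 2 l\right) = 24 + 2 l$)
$311 + H{\left(-6 \right)} \left(-24\right) = 311 + \left(24 + 2 \left(-6\right)\right) \left(-24\right) = 311 + \left(24 - 12\right) \left(-24\right) = 311 + 12 \left(-24\right) = 311 - 288 = 23$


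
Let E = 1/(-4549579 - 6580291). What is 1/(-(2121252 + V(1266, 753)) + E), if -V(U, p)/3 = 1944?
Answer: -11129870/23544349595401 ≈ -4.7272e-7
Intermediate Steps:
V(U, p) = -5832 (V(U, p) = -3*1944 = -5832)
E = -1/11129870 (E = 1/(-11129870) = -1/11129870 ≈ -8.9848e-8)
1/(-(2121252 + V(1266, 753)) + E) = 1/(-(2121252 - 5832) - 1/11129870) = 1/(-1*2115420 - 1/11129870) = 1/(-2115420 - 1/11129870) = 1/(-23544349595401/11129870) = -11129870/23544349595401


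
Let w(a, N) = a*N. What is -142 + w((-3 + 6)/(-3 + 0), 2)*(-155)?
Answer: 168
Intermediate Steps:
w(a, N) = N*a
-142 + w((-3 + 6)/(-3 + 0), 2)*(-155) = -142 + (2*((-3 + 6)/(-3 + 0)))*(-155) = -142 + (2*(3/(-3)))*(-155) = -142 + (2*(3*(-1/3)))*(-155) = -142 + (2*(-1))*(-155) = -142 - 2*(-155) = -142 + 310 = 168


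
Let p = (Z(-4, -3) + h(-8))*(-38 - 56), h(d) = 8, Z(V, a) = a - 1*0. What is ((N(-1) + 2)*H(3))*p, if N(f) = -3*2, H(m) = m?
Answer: 5640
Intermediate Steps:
Z(V, a) = a (Z(V, a) = a + 0 = a)
p = -470 (p = (-3 + 8)*(-38 - 56) = 5*(-94) = -470)
N(f) = -6
((N(-1) + 2)*H(3))*p = ((-6 + 2)*3)*(-470) = -4*3*(-470) = -12*(-470) = 5640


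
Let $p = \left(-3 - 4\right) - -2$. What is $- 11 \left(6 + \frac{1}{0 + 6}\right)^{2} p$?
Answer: $\frac{75295}{36} \approx 2091.5$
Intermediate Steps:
$p = -5$ ($p = -7 + 2 = -5$)
$- 11 \left(6 + \frac{1}{0 + 6}\right)^{2} p = - 11 \left(6 + \frac{1}{0 + 6}\right)^{2} \left(-5\right) = - 11 \left(6 + \frac{1}{6}\right)^{2} \left(-5\right) = - 11 \left(\frac{37}{6}\right)^{2} \left(-5\right) = \left(-11\right) \frac{1369}{36} \left(-5\right) = \left(- \frac{15059}{36}\right) \left(-5\right) = \frac{75295}{36}$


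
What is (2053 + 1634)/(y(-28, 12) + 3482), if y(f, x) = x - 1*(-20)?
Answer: 3687/3514 ≈ 1.0492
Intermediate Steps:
y(f, x) = 20 + x (y(f, x) = x + 20 = 20 + x)
(2053 + 1634)/(y(-28, 12) + 3482) = (2053 + 1634)/((20 + 12) + 3482) = 3687/(32 + 3482) = 3687/3514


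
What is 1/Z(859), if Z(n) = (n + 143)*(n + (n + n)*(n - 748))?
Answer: 1/191940114 ≈ 5.2100e-9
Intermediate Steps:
Z(n) = (143 + n)*(n + 2*n*(-748 + n)) (Z(n) = (143 + n)*(n + (2*n)*(-748 + n)) = (143 + n)*(n + 2*n*(-748 + n)))
1/Z(859) = 1/(859*(-213785 - 1209*859 + 2*859²)) = 1/(859*(-213785 - 1038531 + 2*737881)) = 1/(859*(-213785 - 1038531 + 1475762)) = 1/(859*223446) = 1/191940114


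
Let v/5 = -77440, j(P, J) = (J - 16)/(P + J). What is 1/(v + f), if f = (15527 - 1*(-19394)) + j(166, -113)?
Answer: -53/18670916 ≈ -2.8386e-6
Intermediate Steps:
j(P, J) = (-16 + J)/(J + P)
v = -387200 (v = 5*(-77440) = -387200)
f = 1850684/53 (f = (15527 - 1*(-19394)) + (-16 - 113)/(-113 + 166) = (15527 + 19394) - 129/53 = 34921 + (1/53)*(-129) = 34921 - 129/53 = 1850684/53 ≈ 34919.)
1/(v + f) = 1/(-387200 + 1850684/53) = 1/(-18670916/53) = -53/18670916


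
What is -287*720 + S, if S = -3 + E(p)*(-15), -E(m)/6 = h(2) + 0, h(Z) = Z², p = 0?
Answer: -206283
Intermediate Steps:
E(m) = -24 (E(m) = -6*(2² + 0) = -6*(4 + 0) = -6*4 = -24)
S = 357 (S = -3 - 24*(-15) = -3 + 360 = 357)
-287*720 + S = -287*720 + 357 = -206640 + 357 = -206283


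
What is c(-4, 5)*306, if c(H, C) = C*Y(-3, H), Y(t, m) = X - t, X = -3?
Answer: 0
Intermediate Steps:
Y(t, m) = -3 - t
c(H, C) = 0 (c(H, C) = C*(-3 - 1*(-3)) = C*(-3 + 3) = C*0 = 0)
c(-4, 5)*306 = 0*306 = 0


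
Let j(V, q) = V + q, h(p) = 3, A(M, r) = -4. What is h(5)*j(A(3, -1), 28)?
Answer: 72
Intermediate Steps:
h(5)*j(A(3, -1), 28) = 3*(-4 + 28) = 3*24 = 72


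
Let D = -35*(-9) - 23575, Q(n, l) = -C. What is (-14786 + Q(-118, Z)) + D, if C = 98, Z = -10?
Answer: -38144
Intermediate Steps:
Q(n, l) = -98 (Q(n, l) = -1*98 = -98)
D = -23260 (D = 315 - 23575 = -23260)
(-14786 + Q(-118, Z)) + D = (-14786 - 98) - 23260 = -14884 - 23260 = -38144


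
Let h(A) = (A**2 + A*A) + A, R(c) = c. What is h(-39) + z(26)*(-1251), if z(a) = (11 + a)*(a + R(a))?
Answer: -2403921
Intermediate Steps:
h(A) = A + 2*A**2 (h(A) = (A**2 + A**2) + A = 2*A**2 + A = A + 2*A**2)
z(a) = 2*a*(11 + a) (z(a) = (11 + a)*(a + a) = (11 + a)*(2*a) = 2*a*(11 + a))
h(-39) + z(26)*(-1251) = -39*(1 + 2*(-39)) + (2*26*(11 + 26))*(-1251) = -39*(1 - 78) + (2*26*37)*(-1251) = -39*(-77) + 1924*(-1251) = 3003 - 2406924 = -2403921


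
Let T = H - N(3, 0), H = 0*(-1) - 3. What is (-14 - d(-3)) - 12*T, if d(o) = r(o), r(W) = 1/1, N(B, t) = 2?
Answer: 45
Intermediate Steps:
r(W) = 1
d(o) = 1
H = -3 (H = 0 - 3 = -3)
T = -5 (T = -3 - 1*2 = -3 - 2 = -5)
(-14 - d(-3)) - 12*T = (-14 - 1*1) - 12*(-5) = (-14 - 1) + 60 = -15 + 60 = 45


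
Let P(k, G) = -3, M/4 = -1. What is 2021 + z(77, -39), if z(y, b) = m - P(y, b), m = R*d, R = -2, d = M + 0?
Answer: 2032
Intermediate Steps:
M = -4 (M = 4*(-1) = -4)
d = -4 (d = -4 + 0 = -4)
m = 8 (m = -2*(-4) = 8)
z(y, b) = 11 (z(y, b) = 8 - 1*(-3) = 8 + 3 = 11)
2021 + z(77, -39) = 2021 + 11 = 2032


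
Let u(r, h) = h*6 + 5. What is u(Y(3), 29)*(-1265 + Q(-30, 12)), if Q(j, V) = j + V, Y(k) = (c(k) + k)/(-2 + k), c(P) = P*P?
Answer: -229657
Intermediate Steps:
c(P) = P**2
Y(k) = (k + k**2)/(-2 + k) (Y(k) = (k**2 + k)/(-2 + k) = (k + k**2)/(-2 + k))
u(r, h) = 5 + 6*h (u(r, h) = 6*h + 5 = 5 + 6*h)
Q(j, V) = V + j
u(Y(3), 29)*(-1265 + Q(-30, 12)) = (5 + 6*29)*(-1265 + (12 - 30)) = (5 + 174)*(-1265 - 18) = 179*(-1283) = -229657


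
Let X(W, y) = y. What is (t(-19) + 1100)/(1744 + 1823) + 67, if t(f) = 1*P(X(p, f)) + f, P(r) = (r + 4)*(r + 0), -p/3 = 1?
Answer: 240355/3567 ≈ 67.383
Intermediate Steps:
p = -3 (p = -3*1 = -3)
P(r) = r*(4 + r) (P(r) = (4 + r)*r = r*(4 + r))
t(f) = f + f*(4 + f) (t(f) = 1*(f*(4 + f)) + f = f*(4 + f) + f = f + f*(4 + f))
(t(-19) + 1100)/(1744 + 1823) + 67 = (-19*(5 - 19) + 1100)/(1744 + 1823) + 67 = (-19*(-14) + 1100)/3567 + 67 = (266 + 1100)*(1/3567) + 67 = 1366*(1/3567) + 67 = 1366/3567 + 67 = 240355/3567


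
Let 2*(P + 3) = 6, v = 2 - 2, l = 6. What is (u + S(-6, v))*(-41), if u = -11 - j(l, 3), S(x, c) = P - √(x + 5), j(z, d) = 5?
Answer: 656 + 41*I ≈ 656.0 + 41.0*I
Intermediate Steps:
v = 0
P = 0 (P = -3 + (½)*6 = -3 + 3 = 0)
S(x, c) = -√(5 + x) (S(x, c) = 0 - √(x + 5) = 0 - √(5 + x) = -√(5 + x))
u = -16 (u = -11 - 1*5 = -11 - 5 = -16)
(u + S(-6, v))*(-41) = (-16 - √(5 - 6))*(-41) = (-16 - √(-1))*(-41) = (-16 - I)*(-41) = 656 + 41*I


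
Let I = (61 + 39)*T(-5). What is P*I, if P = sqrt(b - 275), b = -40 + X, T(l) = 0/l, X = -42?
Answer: 0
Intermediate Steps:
T(l) = 0
I = 0 (I = (61 + 39)*0 = 100*0 = 0)
b = -82 (b = -40 - 42 = -82)
P = I*sqrt(357) (P = sqrt(-82 - 275) = sqrt(-357) = I*sqrt(357) ≈ 18.894*I)
P*I = (I*sqrt(357))*0 = 0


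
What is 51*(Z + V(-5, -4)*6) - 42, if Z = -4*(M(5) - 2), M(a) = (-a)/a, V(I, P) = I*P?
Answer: 6690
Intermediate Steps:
M(a) = -1
Z = 12 (Z = -4*(-1 - 2) = -4*(-3) = 12)
51*(Z + V(-5, -4)*6) - 42 = 51*(12 - 5*(-4)*6) - 42 = 51*(12 + 20*6) - 42 = 51*(12 + 120) - 42 = 51*132 - 42 = 6732 - 42 = 6690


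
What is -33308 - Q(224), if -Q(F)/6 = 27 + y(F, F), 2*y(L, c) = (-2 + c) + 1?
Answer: -32477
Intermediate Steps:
y(L, c) = -½ + c/2 (y(L, c) = ((-2 + c) + 1)/2 = (-1 + c)/2 = -½ + c/2)
Q(F) = -159 - 3*F (Q(F) = -6*(27 + (-½ + F/2)) = -6*(53/2 + F/2) = -159 - 3*F)
-33308 - Q(224) = -33308 - (-159 - 3*224) = -33308 - (-159 - 672) = -33308 - 1*(-831) = -33308 + 831 = -32477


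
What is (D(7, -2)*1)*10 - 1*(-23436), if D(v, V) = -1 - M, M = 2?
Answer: 23406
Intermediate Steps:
D(v, V) = -3 (D(v, V) = -1 - 1*2 = -1 - 2 = -3)
(D(7, -2)*1)*10 - 1*(-23436) = -3*1*10 - 1*(-23436) = -3*10 + 23436 = -30 + 23436 = 23406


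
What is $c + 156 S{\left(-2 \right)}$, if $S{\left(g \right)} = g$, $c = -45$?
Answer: $-357$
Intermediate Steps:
$c + 156 S{\left(-2 \right)} = -45 + 156 \left(-2\right) = -45 - 312 = -357$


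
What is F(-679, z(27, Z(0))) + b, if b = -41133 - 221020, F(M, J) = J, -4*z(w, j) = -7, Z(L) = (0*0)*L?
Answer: -1048605/4 ≈ -2.6215e+5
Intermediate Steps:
Z(L) = 0 (Z(L) = 0*L = 0)
z(w, j) = 7/4 (z(w, j) = -1/4*(-7) = 7/4)
b = -262153
F(-679, z(27, Z(0))) + b = 7/4 - 262153 = -1048605/4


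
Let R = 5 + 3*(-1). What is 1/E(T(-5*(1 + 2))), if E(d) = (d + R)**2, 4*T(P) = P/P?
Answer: 16/81 ≈ 0.19753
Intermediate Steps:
R = 2 (R = 5 - 3 = 2)
T(P) = 1/4 (T(P) = (P/P)/4 = (1/4)*1 = 1/4)
E(d) = (2 + d)**2 (E(d) = (d + 2)**2 = (2 + d)**2)
1/E(T(-5*(1 + 2))) = 1/((2 + 1/4)**2) = 1/((9/4)**2) = 1/(81/16) = 16/81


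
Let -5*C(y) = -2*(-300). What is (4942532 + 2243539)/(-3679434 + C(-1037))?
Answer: -2395357/1226518 ≈ -1.9530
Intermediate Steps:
C(y) = -120 (C(y) = -(-2)*(-300)/5 = -⅕*600 = -120)
(4942532 + 2243539)/(-3679434 + C(-1037)) = (4942532 + 2243539)/(-3679434 - 120) = 7186071/(-3679554) = 7186071*(-1/3679554) = -2395357/1226518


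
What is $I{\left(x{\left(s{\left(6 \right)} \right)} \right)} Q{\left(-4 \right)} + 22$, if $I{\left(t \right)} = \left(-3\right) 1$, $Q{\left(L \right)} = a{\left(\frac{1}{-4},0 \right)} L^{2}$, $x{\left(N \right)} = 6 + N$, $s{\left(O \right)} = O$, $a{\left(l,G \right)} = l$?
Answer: $34$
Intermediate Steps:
$Q{\left(L \right)} = - \frac{L^{2}}{4}$ ($Q{\left(L \right)} = \frac{L^{2}}{-4} = - \frac{L^{2}}{4}$)
$I{\left(t \right)} = -3$
$I{\left(x{\left(s{\left(6 \right)} \right)} \right)} Q{\left(-4 \right)} + 22 = - 3 \left(- \frac{\left(-4\right)^{2}}{4}\right) + 22 = - 3 \left(\left(- \frac{1}{4}\right) 16\right) + 22 = \left(-3\right) \left(-4\right) + 22 = 12 + 22 = 34$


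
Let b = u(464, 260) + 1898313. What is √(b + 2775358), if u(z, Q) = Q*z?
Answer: √4794311 ≈ 2189.6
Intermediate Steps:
b = 2018953 (b = 260*464 + 1898313 = 120640 + 1898313 = 2018953)
√(b + 2775358) = √(2018953 + 2775358) = √4794311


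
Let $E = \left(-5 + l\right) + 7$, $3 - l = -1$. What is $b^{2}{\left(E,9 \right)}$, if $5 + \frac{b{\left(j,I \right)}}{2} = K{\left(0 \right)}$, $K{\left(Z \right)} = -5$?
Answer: $400$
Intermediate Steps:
$l = 4$ ($l = 3 - -1 = 3 + 1 = 4$)
$E = 6$ ($E = \left(-5 + 4\right) + 7 = -1 + 7 = 6$)
$b{\left(j,I \right)} = -20$ ($b{\left(j,I \right)} = -10 + 2 \left(-5\right) = -10 - 10 = -20$)
$b^{2}{\left(E,9 \right)} = \left(-20\right)^{2} = 400$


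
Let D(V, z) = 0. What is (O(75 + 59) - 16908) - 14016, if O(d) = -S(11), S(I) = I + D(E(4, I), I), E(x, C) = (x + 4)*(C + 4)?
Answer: -30935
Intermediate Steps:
E(x, C) = (4 + C)*(4 + x) (E(x, C) = (4 + x)*(4 + C) = (4 + C)*(4 + x))
S(I) = I (S(I) = I + 0 = I)
O(d) = -11 (O(d) = -1*11 = -11)
(O(75 + 59) - 16908) - 14016 = (-11 - 16908) - 14016 = -16919 - 14016 = -30935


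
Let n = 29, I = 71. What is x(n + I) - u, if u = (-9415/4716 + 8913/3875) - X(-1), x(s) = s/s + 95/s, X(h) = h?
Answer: 2952548/4568625 ≈ 0.64627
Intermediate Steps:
x(s) = 1 + 95/s
u = 23825083/18274500 (u = (-9415/4716 + 8913/3875) - 1*(-1) = (-9415*1/4716 + 8913*(1/3875)) + 1 = (-9415/4716 + 8913/3875) + 1 = 5550583/18274500 + 1 = 23825083/18274500 ≈ 1.3037)
x(n + I) - u = (95 + (29 + 71))/(29 + 71) - 1*23825083/18274500 = (95 + 100)/100 - 23825083/18274500 = (1/100)*195 - 23825083/18274500 = 39/20 - 23825083/18274500 = 2952548/4568625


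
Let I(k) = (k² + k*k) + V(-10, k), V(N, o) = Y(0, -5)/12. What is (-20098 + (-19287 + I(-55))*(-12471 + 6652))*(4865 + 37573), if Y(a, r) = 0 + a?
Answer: 3267980840190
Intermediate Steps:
Y(a, r) = a
V(N, o) = 0 (V(N, o) = 0/12 = 0*(1/12) = 0)
I(k) = 2*k² (I(k) = (k² + k*k) + 0 = (k² + k²) + 0 = 2*k² + 0 = 2*k²)
(-20098 + (-19287 + I(-55))*(-12471 + 6652))*(4865 + 37573) = (-20098 + (-19287 + 2*(-55)²)*(-12471 + 6652))*(4865 + 37573) = (-20098 + (-19287 + 2*3025)*(-5819))*42438 = (-20098 + (-19287 + 6050)*(-5819))*42438 = (-20098 - 13237*(-5819))*42438 = (-20098 + 77026103)*42438 = 77006005*42438 = 3267980840190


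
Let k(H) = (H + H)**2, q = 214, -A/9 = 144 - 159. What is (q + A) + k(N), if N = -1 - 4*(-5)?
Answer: 1793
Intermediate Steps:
A = 135 (A = -9*(144 - 159) = -9*(-15) = 135)
N = 19 (N = -1 + 20 = 19)
k(H) = 4*H**2 (k(H) = (2*H)**2 = 4*H**2)
(q + A) + k(N) = (214 + 135) + 4*19**2 = 349 + 4*361 = 349 + 1444 = 1793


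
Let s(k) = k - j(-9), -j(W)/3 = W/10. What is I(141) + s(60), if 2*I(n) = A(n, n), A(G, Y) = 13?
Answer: 319/5 ≈ 63.800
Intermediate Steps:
j(W) = -3*W/10
s(k) = -27/10 + k (s(k) = k - (-3)*(-9)/10 = k - 1*27/10 = k - 27/10 = -27/10 + k)
I(n) = 13/2 (I(n) = (½)*13 = 13/2)
I(141) + s(60) = 13/2 + (-27/10 + 60) = 13/2 + 573/10 = 319/5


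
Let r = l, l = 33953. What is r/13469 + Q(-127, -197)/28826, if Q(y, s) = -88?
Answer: 488771953/194128697 ≈ 2.5178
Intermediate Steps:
r = 33953
r/13469 + Q(-127, -197)/28826 = 33953/13469 - 88/28826 = 33953*(1/13469) - 88*1/28826 = 33953/13469 - 44/14413 = 488771953/194128697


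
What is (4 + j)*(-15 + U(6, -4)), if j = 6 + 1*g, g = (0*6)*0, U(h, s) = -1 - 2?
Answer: -180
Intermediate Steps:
U(h, s) = -3
g = 0 (g = 0*0 = 0)
j = 6 (j = 6 + 1*0 = 6 + 0 = 6)
(4 + j)*(-15 + U(6, -4)) = (4 + 6)*(-15 - 3) = 10*(-18) = -180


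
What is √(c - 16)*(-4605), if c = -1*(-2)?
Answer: -4605*I*√14 ≈ -17230.0*I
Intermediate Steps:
c = 2
√(c - 16)*(-4605) = √(2 - 16)*(-4605) = √(-14)*(-4605) = (I*√14)*(-4605) = -4605*I*√14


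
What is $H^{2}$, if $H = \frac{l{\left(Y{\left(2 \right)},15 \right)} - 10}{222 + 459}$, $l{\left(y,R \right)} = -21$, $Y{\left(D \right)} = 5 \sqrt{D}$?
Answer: $\frac{961}{463761} \approx 0.0020722$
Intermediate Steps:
$H = - \frac{31}{681}$ ($H = \frac{-21 - 10}{222 + 459} = - \frac{31}{681} \approx -0.045521$)
$H^{2} = \left(- \frac{31}{681}\right)^{2} = \frac{961}{463761}$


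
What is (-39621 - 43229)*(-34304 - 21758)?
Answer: 4644736700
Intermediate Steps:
(-39621 - 43229)*(-34304 - 21758) = -82850*(-56062) = 4644736700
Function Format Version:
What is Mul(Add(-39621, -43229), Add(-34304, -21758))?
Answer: 4644736700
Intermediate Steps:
Mul(Add(-39621, -43229), Add(-34304, -21758)) = Mul(-82850, -56062) = 4644736700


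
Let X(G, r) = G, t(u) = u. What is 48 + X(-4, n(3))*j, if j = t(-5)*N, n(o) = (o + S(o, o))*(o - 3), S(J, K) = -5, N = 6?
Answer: 168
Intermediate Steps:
n(o) = (-5 + o)*(-3 + o) (n(o) = (o - 5)*(o - 3) = (-5 + o)*(-3 + o))
j = -30 (j = -5*6 = -30)
48 + X(-4, n(3))*j = 48 - 4*(-30) = 48 + 120 = 168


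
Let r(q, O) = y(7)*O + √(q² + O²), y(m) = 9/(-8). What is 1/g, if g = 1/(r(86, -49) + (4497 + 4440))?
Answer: 71937/8 + √9797 ≈ 9091.1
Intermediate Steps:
y(m) = -9/8 (y(m) = 9*(-⅛) = -9/8)
r(q, O) = √(O² + q²) - 9*O/8 (r(q, O) = -9*O/8 + √(q² + O²) = -9*O/8 + √(O² + q²) = √(O² + q²) - 9*O/8)
g = 1/(71937/8 + √9797) (g = 1/((√((-49)² + 86²) - 9/8*(-49)) + (4497 + 4440)) = 1/((√(2401 + 7396) + 441/8) + 8937) = 1/((√9797 + 441/8) + 8937) = 1/((441/8 + √9797) + 8937) = 1/(71937/8 + √9797) ≈ 0.00011000)
1/g = 1/(575496/5174304961 - 64*√9797/5174304961)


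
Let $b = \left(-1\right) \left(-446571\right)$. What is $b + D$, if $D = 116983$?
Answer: $563554$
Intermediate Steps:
$b = 446571$
$b + D = 446571 + 116983 = 563554$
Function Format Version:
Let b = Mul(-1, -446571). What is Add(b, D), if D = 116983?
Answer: 563554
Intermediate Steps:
b = 446571
Add(b, D) = Add(446571, 116983) = 563554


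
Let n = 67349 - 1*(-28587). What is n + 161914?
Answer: 257850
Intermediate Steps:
n = 95936 (n = 67349 + 28587 = 95936)
n + 161914 = 95936 + 161914 = 257850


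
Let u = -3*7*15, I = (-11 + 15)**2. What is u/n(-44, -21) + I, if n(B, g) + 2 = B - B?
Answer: 347/2 ≈ 173.50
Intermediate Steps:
n(B, g) = -2 (n(B, g) = -2 + (B - B) = -2 + 0 = -2)
I = 16 (I = 4**2 = 16)
u = -315 (u = -21*15 = -315)
u/n(-44, -21) + I = -315/(-2) + 16 = -315*(-1/2) + 16 = 315/2 + 16 = 347/2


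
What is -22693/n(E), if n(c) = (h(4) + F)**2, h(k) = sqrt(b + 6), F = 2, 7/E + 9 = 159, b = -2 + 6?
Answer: -22693/(2 + sqrt(10))**2 ≈ -851.55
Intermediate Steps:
b = 4
E = 7/150 (E = 7/(-9 + 159) = 7/150 ≈ 0.046667)
h(k) = sqrt(10) (h(k) = sqrt(4 + 6) = sqrt(10))
n(c) = (2 + sqrt(10))**2 (n(c) = (sqrt(10) + 2)**2 = (2 + sqrt(10))**2)
-22693/n(E) = -22693/(2 + sqrt(10))**2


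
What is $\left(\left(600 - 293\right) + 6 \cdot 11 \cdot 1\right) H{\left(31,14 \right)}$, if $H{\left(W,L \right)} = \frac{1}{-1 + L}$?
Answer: $\frac{373}{13} \approx 28.692$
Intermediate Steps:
$\left(\left(600 - 293\right) + 6 \cdot 11 \cdot 1\right) H{\left(31,14 \right)} = \frac{\left(600 - 293\right) + 6 \cdot 11 \cdot 1}{-1 + 14} = \frac{\left(600 - 293\right) + 66 \cdot 1}{13} = \left(307 + 66\right) \frac{1}{13} = 373 \cdot \frac{1}{13} = \frac{373}{13}$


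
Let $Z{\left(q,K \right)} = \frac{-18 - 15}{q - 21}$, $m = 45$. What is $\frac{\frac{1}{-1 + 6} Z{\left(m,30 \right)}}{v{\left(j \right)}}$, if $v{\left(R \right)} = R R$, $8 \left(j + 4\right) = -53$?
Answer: $- \frac{88}{36125} \approx -0.002436$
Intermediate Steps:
$j = - \frac{85}{8}$ ($j = -4 + \frac{1}{8} \left(-53\right) = -4 - \frac{53}{8} = - \frac{85}{8} \approx -10.625$)
$v{\left(R \right)} = R^{2}$
$Z{\left(q,K \right)} = - \frac{33}{-21 + q}$
$\frac{\frac{1}{-1 + 6} Z{\left(m,30 \right)}}{v{\left(j \right)}} = \frac{\frac{1}{-1 + 6} \left(- \frac{33}{-21 + 45}\right)}{\left(- \frac{85}{8}\right)^{2}} = \frac{\frac{1}{5} \left(- \frac{33}{24}\right)}{\frac{7225}{64}} = \frac{\left(-33\right) \frac{1}{24}}{5} \cdot \frac{64}{7225} = \frac{1}{5} \left(- \frac{11}{8}\right) \frac{64}{7225} = \left(- \frac{11}{40}\right) \frac{64}{7225} = - \frac{88}{36125}$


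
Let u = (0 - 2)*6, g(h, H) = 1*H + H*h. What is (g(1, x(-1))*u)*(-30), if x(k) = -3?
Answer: -2160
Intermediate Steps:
g(h, H) = H + H*h
u = -12 (u = -2*6 = -12)
(g(1, x(-1))*u)*(-30) = (-3*(1 + 1)*(-12))*(-30) = (-3*2*(-12))*(-30) = -6*(-12)*(-30) = 72*(-30) = -2160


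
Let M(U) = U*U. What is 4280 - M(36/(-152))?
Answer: 6180239/1444 ≈ 4279.9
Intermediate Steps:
M(U) = U²
4280 - M(36/(-152)) = 4280 - (36/(-152))² = 4280 - (36*(-1/152))² = 4280 - (-9/38)² = 4280 - 1*81/1444 = 4280 - 81/1444 = 6180239/1444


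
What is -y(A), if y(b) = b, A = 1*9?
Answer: -9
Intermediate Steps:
A = 9
-y(A) = -1*9 = -9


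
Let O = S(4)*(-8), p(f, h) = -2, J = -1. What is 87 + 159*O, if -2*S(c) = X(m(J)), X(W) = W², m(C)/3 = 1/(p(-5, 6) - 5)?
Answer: 9987/49 ≈ 203.82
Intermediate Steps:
m(C) = -3/7 (m(C) = 3/(-2 - 5) = 3/(-7) = 3*(-⅐) = -3/7)
S(c) = -9/98 (S(c) = -(-3/7)²/2 = -½*9/49 = -9/98)
O = 36/49 (O = -9/98*(-8) = 36/49 ≈ 0.73469)
87 + 159*O = 87 + 159*(36/49) = 87 + 5724/49 = 9987/49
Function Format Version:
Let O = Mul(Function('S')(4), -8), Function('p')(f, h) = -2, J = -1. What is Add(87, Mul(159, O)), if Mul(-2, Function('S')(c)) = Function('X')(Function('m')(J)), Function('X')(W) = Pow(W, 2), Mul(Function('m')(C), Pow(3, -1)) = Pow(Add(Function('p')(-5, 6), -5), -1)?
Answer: Rational(9987, 49) ≈ 203.82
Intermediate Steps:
Function('m')(C) = Rational(-3, 7) (Function('m')(C) = Mul(3, Pow(Add(-2, -5), -1)) = Mul(3, Pow(-7, -1)) = Mul(3, Rational(-1, 7)) = Rational(-3, 7))
Function('S')(c) = Rational(-9, 98) (Function('S')(c) = Mul(Rational(-1, 2), Pow(Rational(-3, 7), 2)) = Mul(Rational(-1, 2), Rational(9, 49)) = Rational(-9, 98))
O = Rational(36, 49) (O = Mul(Rational(-9, 98), -8) = Rational(36, 49) ≈ 0.73469)
Add(87, Mul(159, O)) = Add(87, Mul(159, Rational(36, 49))) = Add(87, Rational(5724, 49)) = Rational(9987, 49)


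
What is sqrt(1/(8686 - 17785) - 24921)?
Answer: 2*I*sqrt(57312624495)/3033 ≈ 157.86*I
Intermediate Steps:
sqrt(1/(8686 - 17785) - 24921) = sqrt(1/(-9099) - 24921) = sqrt(-1/9099 - 24921) = sqrt(-226756180/9099) = 2*I*sqrt(57312624495)/3033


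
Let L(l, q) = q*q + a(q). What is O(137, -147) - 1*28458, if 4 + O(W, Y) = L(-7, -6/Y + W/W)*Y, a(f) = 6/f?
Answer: -24547391/833 ≈ -29469.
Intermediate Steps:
L(l, q) = q² + 6/q (L(l, q) = q*q + 6/q = q² + 6/q)
O(W, Y) = -4 + Y*(6 + (1 - 6/Y)³)/(1 - 6/Y) (O(W, Y) = -4 + ((6 + (-6/Y + W/W)³)/(-6/Y + W/W))*Y = -4 + ((6 + (-6/Y + 1)³)/(-6/Y + 1))*Y = -4 + ((6 + (1 - 6/Y)³)/(1 - 6/Y))*Y = -4 + Y*(6 + (1 - 6/Y)³)/(1 - 6/Y))
O(137, -147) - 1*28458 = (-216 - 22*(-147)² + 7*(-147)³ + 132*(-147))/((-147)*(-6 - 147)) - 1*28458 = -1/147*(-216 - 22*21609 + 7*(-3176523) - 19404)/(-153) - 28458 = -1/147*(-1/153)*(-216 - 475398 - 22235661 - 19404) - 28458 = -1/147*(-1/153)*(-22730679) - 28458 = -841877/833 - 28458 = -24547391/833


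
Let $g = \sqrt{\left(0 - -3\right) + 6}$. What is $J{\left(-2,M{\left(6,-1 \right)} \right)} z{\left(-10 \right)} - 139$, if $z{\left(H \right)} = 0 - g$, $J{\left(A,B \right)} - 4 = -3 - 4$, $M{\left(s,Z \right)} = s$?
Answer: $-130$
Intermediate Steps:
$g = 3$ ($g = \sqrt{\left(0 + 3\right) + 6} = \sqrt{3 + 6} = \sqrt{9} = 3$)
$J{\left(A,B \right)} = -3$ ($J{\left(A,B \right)} = 4 - 7 = -3$)
$z{\left(H \right)} = -3$ ($z{\left(H \right)} = 0 - 3 = -3$)
$J{\left(-2,M{\left(6,-1 \right)} \right)} z{\left(-10 \right)} - 139 = \left(-3\right) \left(-3\right) - 139 = 9 - 139 = -130$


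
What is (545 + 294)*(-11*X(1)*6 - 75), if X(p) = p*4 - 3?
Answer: -118299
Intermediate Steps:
X(p) = -3 + 4*p (X(p) = 4*p - 3 = -3 + 4*p)
(545 + 294)*(-11*X(1)*6 - 75) = (545 + 294)*(-11*(-3 + 4*1)*6 - 75) = 839*(-11*(-3 + 4)*6 - 75) = 839*(-11*1*6 - 75) = 839*(-11*6 - 75) = 839*(-66 - 75) = 839*(-141) = -118299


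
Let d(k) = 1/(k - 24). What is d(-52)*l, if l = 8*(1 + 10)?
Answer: -22/19 ≈ -1.1579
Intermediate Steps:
d(k) = 1/(-24 + k)
l = 88 (l = 8*11 = 88)
d(-52)*l = 88/(-24 - 52) = 88/(-76) = -1/76*88 = -22/19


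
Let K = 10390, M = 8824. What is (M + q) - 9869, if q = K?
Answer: 9345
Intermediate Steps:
q = 10390
(M + q) - 9869 = (8824 + 10390) - 9869 = 19214 - 9869 = 9345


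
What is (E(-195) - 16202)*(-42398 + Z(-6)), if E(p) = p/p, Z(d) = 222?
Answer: 683293376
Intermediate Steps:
E(p) = 1
(E(-195) - 16202)*(-42398 + Z(-6)) = (1 - 16202)*(-42398 + 222) = -16201*(-42176) = 683293376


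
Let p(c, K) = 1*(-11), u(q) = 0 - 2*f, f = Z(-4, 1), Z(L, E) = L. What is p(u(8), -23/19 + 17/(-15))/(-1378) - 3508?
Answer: -4834013/1378 ≈ -3508.0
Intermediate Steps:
f = -4
u(q) = 8 (u(q) = 0 - 2*(-4) = 0 + 8 = 8)
p(c, K) = -11
p(u(8), -23/19 + 17/(-15))/(-1378) - 3508 = -11/(-1378) - 3508 = -11*(-1/1378) - 3508 = 11/1378 - 3508 = -4834013/1378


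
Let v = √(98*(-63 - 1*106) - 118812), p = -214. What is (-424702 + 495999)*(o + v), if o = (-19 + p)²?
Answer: 3870642833 + 71297*I*√135374 ≈ 3.8706e+9 + 2.6232e+7*I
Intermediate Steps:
o = 54289 (o = (-19 - 214)² = (-233)² = 54289)
v = I*√135374 (v = √(98*(-63 - 106) - 118812) = √(98*(-169) - 118812) = √(-16562 - 118812) = √(-135374) = I*√135374 ≈ 367.93*I)
(-424702 + 495999)*(o + v) = (-424702 + 495999)*(54289 + I*√135374) = 71297*(54289 + I*√135374) = 3870642833 + 71297*I*√135374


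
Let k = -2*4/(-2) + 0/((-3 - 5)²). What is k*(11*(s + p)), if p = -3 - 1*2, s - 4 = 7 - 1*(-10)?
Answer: 704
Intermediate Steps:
s = 21 (s = 4 + (7 - 1*(-10)) = 4 + (7 + 10) = 4 + 17 = 21)
p = -5 (p = -3 - 2 = -5)
k = 4 (k = -8*(-½) + 0/((-8)²) = 4 + 0/64 = 4 + 0*(1/64) = 4 + 0 = 4)
k*(11*(s + p)) = 4*(11*(21 - 5)) = 4*(11*16) = 4*176 = 704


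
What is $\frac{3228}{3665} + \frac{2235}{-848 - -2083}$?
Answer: $\frac{2435571}{905255} \approx 2.6905$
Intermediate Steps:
$\frac{3228}{3665} + \frac{2235}{-848 - -2083} = 3228 \cdot \frac{1}{3665} + \frac{2235}{-848 + 2083} = \frac{3228}{3665} + \frac{2235}{1235} = \frac{3228}{3665} + 2235 \cdot \frac{1}{1235} = \frac{3228}{3665} + \frac{447}{247} = \frac{2435571}{905255}$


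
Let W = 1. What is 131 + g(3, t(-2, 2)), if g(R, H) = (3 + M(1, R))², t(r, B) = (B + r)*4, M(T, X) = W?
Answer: 147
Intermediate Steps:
M(T, X) = 1
t(r, B) = 4*B + 4*r
g(R, H) = 16 (g(R, H) = (3 + 1)² = 4² = 16)
131 + g(3, t(-2, 2)) = 131 + 16 = 147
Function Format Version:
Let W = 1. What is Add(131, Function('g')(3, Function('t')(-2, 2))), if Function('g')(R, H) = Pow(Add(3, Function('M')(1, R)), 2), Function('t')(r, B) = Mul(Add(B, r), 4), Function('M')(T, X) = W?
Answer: 147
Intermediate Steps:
Function('M')(T, X) = 1
Function('t')(r, B) = Add(Mul(4, B), Mul(4, r))
Function('g')(R, H) = 16 (Function('g')(R, H) = Pow(Add(3, 1), 2) = Pow(4, 2) = 16)
Add(131, Function('g')(3, Function('t')(-2, 2))) = Add(131, 16) = 147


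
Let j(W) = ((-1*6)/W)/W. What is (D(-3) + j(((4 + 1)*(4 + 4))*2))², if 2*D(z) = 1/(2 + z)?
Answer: 2569609/10240000 ≈ 0.25094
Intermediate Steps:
D(z) = 1/(2*(2 + z))
j(W) = -6/W² (j(W) = (-6/W)/W = -6/W²)
(D(-3) + j(((4 + 1)*(4 + 4))*2))² = (1/(2*(2 - 3)) - 6*1/(4*(4 + 1)²*(4 + 4)²))² = ((½)/(-1) - 6/((5*8)*2)²)² = ((½)*(-1) - 6/(40*2)²)² = (-½ - 6/80²)² = (-½ - 6*1/6400)² = (-½ - 3/3200)² = (-1603/3200)² = 2569609/10240000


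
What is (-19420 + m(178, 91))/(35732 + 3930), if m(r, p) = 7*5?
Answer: -19385/39662 ≈ -0.48875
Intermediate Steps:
m(r, p) = 35
(-19420 + m(178, 91))/(35732 + 3930) = (-19420 + 35)/(35732 + 3930) = -19385/39662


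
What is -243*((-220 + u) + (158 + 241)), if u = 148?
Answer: -79461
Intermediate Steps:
-243*((-220 + u) + (158 + 241)) = -243*((-220 + 148) + (158 + 241)) = -243*(-72 + 399) = -243*327 = -79461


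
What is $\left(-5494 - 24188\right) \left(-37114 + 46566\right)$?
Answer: $-280554264$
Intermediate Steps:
$\left(-5494 - 24188\right) \left(-37114 + 46566\right) = \left(-29682\right) 9452 = -280554264$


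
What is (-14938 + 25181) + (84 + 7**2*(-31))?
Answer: 8808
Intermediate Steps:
(-14938 + 25181) + (84 + 7**2*(-31)) = 10243 + (84 + 49*(-31)) = 10243 + (84 - 1519) = 10243 - 1435 = 8808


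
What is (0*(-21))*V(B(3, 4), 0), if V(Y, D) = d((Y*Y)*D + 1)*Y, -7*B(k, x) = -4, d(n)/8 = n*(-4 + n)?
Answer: 0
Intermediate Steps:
d(n) = 8*n*(-4 + n) (d(n) = 8*(n*(-4 + n)) = 8*n*(-4 + n))
B(k, x) = 4/7 (B(k, x) = -⅐*(-4) = 4/7)
V(Y, D) = 8*Y*(1 + D*Y²)*(-3 + D*Y²) (V(Y, D) = (8*((Y*Y)*D + 1)*(-4 + ((Y*Y)*D + 1)))*Y = (8*(Y²*D + 1)*(-4 + (Y²*D + 1)))*Y = (8*(D*Y² + 1)*(-4 + (D*Y² + 1)))*Y = (8*(1 + D*Y²)*(-4 + (1 + D*Y²)))*Y = (8*(1 + D*Y²)*(-3 + D*Y²))*Y = 8*Y*(1 + D*Y²)*(-3 + D*Y²))
(0*(-21))*V(B(3, 4), 0) = (0*(-21))*(8*(4/7)*(1 + 0*(4/7)²)*(-3 + 0*(4/7)²)) = 0*(8*(4/7)*(1 + 0*(16/49))*(-3 + 0*(16/49))) = 0*(8*(4/7)*(1 + 0)*(-3 + 0)) = 0*(8*(4/7)*1*(-3)) = 0*(-96/7) = 0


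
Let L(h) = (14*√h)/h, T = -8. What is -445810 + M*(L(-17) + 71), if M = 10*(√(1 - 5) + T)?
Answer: (4 - I)*(-1807380 - 445810*I + 280*I*√17)/17 ≈ -4.5142e+5 + 1691.6*I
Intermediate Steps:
L(h) = 14/√h
M = -80 + 20*I (M = 10*(√(1 - 5) - 8) = 10*(√(-4) - 8) = 10*(2*I - 8) = 10*(-8 + 2*I) = -80 + 20*I ≈ -80.0 + 20.0*I)
-445810 + M*(L(-17) + 71) = -445810 + (-80 + 20*I)*(14/√(-17) + 71) = -445810 + (-80 + 20*I)*(14*(-I*√17/17) + 71) = -445810 + (-80 + 20*I)*(-14*I*√17/17 + 71) = -445810 + (-80 + 20*I)*(71 - 14*I*√17/17)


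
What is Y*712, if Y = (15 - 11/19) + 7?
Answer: 289784/19 ≈ 15252.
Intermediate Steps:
Y = 407/19 (Y = (15 - 11*1/19) + 7 = (15 - 11/19) + 7 = 274/19 + 7 = 407/19 ≈ 21.421)
Y*712 = (407/19)*712 = 289784/19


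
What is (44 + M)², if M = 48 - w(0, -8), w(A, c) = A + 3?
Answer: 7921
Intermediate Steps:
w(A, c) = 3 + A
M = 45 (M = 48 - (3 + 0) = 48 - 1*3 = 48 - 3 = 45)
(44 + M)² = (44 + 45)² = 89² = 7921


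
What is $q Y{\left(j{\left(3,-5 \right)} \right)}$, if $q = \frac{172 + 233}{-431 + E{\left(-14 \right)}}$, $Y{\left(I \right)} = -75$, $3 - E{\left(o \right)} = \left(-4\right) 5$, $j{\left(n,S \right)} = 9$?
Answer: $\frac{10125}{136} \approx 74.448$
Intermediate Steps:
$E{\left(o \right)} = 23$ ($E{\left(o \right)} = 3 - \left(-4\right) 5 = 3 - -20 = 3 + 20 = 23$)
$q = - \frac{135}{136}$ ($q = \frac{172 + 233}{-431 + 23} = \frac{405}{-408} = 405 \left(- \frac{1}{408}\right) = - \frac{135}{136} \approx -0.99265$)
$q Y{\left(j{\left(3,-5 \right)} \right)} = \left(- \frac{135}{136}\right) \left(-75\right) = \frac{10125}{136}$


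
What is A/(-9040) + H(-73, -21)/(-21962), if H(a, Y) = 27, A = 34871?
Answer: -383040491/99268240 ≈ -3.8586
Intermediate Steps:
A/(-9040) + H(-73, -21)/(-21962) = 34871/(-9040) + 27/(-21962) = 34871*(-1/9040) + 27*(-1/21962) = -34871/9040 - 27/21962 = -383040491/99268240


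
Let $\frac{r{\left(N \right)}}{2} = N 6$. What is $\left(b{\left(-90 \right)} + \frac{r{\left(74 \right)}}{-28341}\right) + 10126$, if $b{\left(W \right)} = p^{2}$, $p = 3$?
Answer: $\frac{95745049}{9447} \approx 10135.0$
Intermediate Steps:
$b{\left(W \right)} = 9$ ($b{\left(W \right)} = 3^{2} = 9$)
$r{\left(N \right)} = 12 N$ ($r{\left(N \right)} = 2 N 6 = 2 \cdot 6 N = 12 N$)
$\left(b{\left(-90 \right)} + \frac{r{\left(74 \right)}}{-28341}\right) + 10126 = \left(9 + \frac{12 \cdot 74}{-28341}\right) + 10126 = \left(9 + 888 \left(- \frac{1}{28341}\right)\right) + 10126 = \left(9 - \frac{296}{9447}\right) + 10126 = \frac{84727}{9447} + 10126 = \frac{95745049}{9447}$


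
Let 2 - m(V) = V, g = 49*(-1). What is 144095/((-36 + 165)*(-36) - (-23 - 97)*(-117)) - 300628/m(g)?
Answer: -110280047/18684 ≈ -5902.4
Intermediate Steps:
g = -49
m(V) = 2 - V
144095/((-36 + 165)*(-36) - (-23 - 97)*(-117)) - 300628/m(g) = 144095/((-36 + 165)*(-36) - (-23 - 97)*(-117)) - 300628/(2 - 1*(-49)) = 144095/(129*(-36) - (-120)*(-117)) - 300628/(2 + 49) = 144095/(-4644 - 1*14040) - 300628/51 = 144095/(-4644 - 14040) - 300628*1/51 = 144095/(-18684) - 17684/3 = 144095*(-1/18684) - 17684/3 = -144095/18684 - 17684/3 = -110280047/18684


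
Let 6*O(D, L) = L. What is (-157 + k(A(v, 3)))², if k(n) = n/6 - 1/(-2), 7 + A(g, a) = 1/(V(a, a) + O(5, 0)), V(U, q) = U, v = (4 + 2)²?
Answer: 8048569/324 ≈ 24841.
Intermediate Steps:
O(D, L) = L/6
v = 36 (v = 6² = 36)
A(g, a) = -7 + 1/a (A(g, a) = -7 + 1/(a + (⅙)*0) = -7 + 1/(a + 0) = -7 + 1/a)
k(n) = ½ + n/6 (k(n) = n*(⅙) - 1*(-½) = n/6 + ½ = ½ + n/6)
(-157 + k(A(v, 3)))² = (-157 + (½ + (-7 + 1/3)/6))² = (-157 + (½ + (-7 + ⅓)/6))² = (-157 + (½ + (⅙)*(-20/3)))² = (-157 + (½ - 10/9))² = (-157 - 11/18)² = (-2837/18)² = 8048569/324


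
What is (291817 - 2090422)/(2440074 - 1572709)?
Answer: -359721/173473 ≈ -2.0736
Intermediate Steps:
(291817 - 2090422)/(2440074 - 1572709) = -1798605/867365 = -1798605*1/867365 = -359721/173473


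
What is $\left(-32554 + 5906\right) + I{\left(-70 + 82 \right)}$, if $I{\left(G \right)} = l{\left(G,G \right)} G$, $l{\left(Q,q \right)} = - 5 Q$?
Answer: $-27368$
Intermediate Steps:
$I{\left(G \right)} = - 5 G^{2}$ ($I{\left(G \right)} = - 5 G G = - 5 G^{2}$)
$\left(-32554 + 5906\right) + I{\left(-70 + 82 \right)} = \left(-32554 + 5906\right) - 5 \left(-70 + 82\right)^{2} = -26648 - 5 \cdot 12^{2} = -26648 - 720 = -27368$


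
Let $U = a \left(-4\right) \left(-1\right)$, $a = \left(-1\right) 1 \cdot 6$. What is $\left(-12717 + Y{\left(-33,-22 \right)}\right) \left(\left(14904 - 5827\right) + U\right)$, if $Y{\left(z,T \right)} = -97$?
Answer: $-116005142$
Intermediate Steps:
$a = -6$ ($a = \left(-1\right) 6 = -6$)
$U = -24$ ($U = \left(-6\right) \left(-4\right) \left(-1\right) = 24 \left(-1\right) = -24$)
$\left(-12717 + Y{\left(-33,-22 \right)}\right) \left(\left(14904 - 5827\right) + U\right) = \left(-12717 - 97\right) \left(\left(14904 - 5827\right) - 24\right) = - 12814 \left(9077 - 24\right) = \left(-12814\right) 9053 = -116005142$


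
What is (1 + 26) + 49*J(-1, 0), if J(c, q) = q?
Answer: 27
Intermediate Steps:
(1 + 26) + 49*J(-1, 0) = (1 + 26) + 49*0 = 27 + 0 = 27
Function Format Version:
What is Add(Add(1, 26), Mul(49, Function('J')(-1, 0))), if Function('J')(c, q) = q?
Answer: 27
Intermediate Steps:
Add(Add(1, 26), Mul(49, Function('J')(-1, 0))) = Add(Add(1, 26), Mul(49, 0)) = Add(27, 0) = 27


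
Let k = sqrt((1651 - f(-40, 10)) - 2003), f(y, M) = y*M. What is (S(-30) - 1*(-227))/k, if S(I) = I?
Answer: 197*sqrt(3)/12 ≈ 28.435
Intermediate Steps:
f(y, M) = M*y
k = 4*sqrt(3) (k = sqrt((1651 - 10*(-40)) - 2003) = sqrt((1651 - 1*(-400)) - 2003) = sqrt((1651 + 400) - 2003) = sqrt(2051 - 2003) = sqrt(48) = 4*sqrt(3) ≈ 6.9282)
(S(-30) - 1*(-227))/k = (-30 - 1*(-227))/((4*sqrt(3))) = (-30 + 227)*(sqrt(3)/12) = 197*(sqrt(3)/12) = 197*sqrt(3)/12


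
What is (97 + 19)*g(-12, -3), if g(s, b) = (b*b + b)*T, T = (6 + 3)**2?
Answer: 56376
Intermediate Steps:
T = 81 (T = 9**2 = 81)
g(s, b) = 81*b + 81*b**2 (g(s, b) = (b*b + b)*81 = (b**2 + b)*81 = (b + b**2)*81 = 81*b + 81*b**2)
(97 + 19)*g(-12, -3) = (97 + 19)*(81*(-3)*(1 - 3)) = 116*(81*(-3)*(-2)) = 116*486 = 56376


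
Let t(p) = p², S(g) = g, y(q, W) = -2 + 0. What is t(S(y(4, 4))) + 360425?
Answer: 360429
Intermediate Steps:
y(q, W) = -2
t(S(y(4, 4))) + 360425 = (-2)² + 360425 = 4 + 360425 = 360429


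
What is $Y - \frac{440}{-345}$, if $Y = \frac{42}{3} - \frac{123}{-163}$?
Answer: $\frac{180289}{11247} \approx 16.03$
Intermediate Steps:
$Y = \frac{2405}{163}$ ($Y = 42 \cdot \frac{1}{3} - - \frac{123}{163} = 14 + \frac{123}{163} = \frac{2405}{163} \approx 14.755$)
$Y - \frac{440}{-345} = \frac{2405}{163} - \frac{440}{-345} = \frac{2405}{163} - - \frac{88}{69} = \frac{2405}{163} + \frac{88}{69} = \frac{180289}{11247}$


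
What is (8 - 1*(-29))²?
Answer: 1369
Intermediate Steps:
(8 - 1*(-29))² = (8 + 29)² = 37² = 1369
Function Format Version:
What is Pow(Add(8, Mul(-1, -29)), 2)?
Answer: 1369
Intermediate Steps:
Pow(Add(8, Mul(-1, -29)), 2) = Pow(Add(8, 29), 2) = Pow(37, 2) = 1369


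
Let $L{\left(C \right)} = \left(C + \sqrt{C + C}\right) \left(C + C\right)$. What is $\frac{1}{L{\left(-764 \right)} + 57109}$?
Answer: $\frac{6411}{7868954183} + \frac{16 i \sqrt{382}}{7868954183} \approx 8.1472 \cdot 10^{-7} + 3.9741 \cdot 10^{-8} i$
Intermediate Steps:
$L{\left(C \right)} = 2 C \left(C + \sqrt{2} \sqrt{C}\right)$ ($L{\left(C \right)} = \left(C + \sqrt{2 C}\right) 2 C = \left(C + \sqrt{2} \sqrt{C}\right) 2 C = 2 C \left(C + \sqrt{2} \sqrt{C}\right)$)
$\frac{1}{L{\left(-764 \right)} + 57109} = \frac{1}{\left(2 \left(-764\right)^{2} + 2 \sqrt{2} \left(-764\right)^{\frac{3}{2}}\right) + 57109} = \frac{1}{\left(2 \cdot 583696 + 2 \sqrt{2} \left(- 1528 i \sqrt{191}\right)\right) + 57109} = \frac{1}{\left(1167392 - 3056 i \sqrt{382}\right) + 57109} = \frac{1}{1224501 - 3056 i \sqrt{382}}$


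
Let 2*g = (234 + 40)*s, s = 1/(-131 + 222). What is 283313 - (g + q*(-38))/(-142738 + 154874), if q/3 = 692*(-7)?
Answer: 312833825895/1104376 ≈ 2.8327e+5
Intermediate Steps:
s = 1/91 ≈ 0.010989
q = -14532 (q = 3*(692*(-7)) = 3*(-4844) = -14532)
g = 137/91 (g = ((234 + 40)*(1/91))/2 = (274*(1/91))/2 = (½)*(274/91) = 137/91 ≈ 1.5055)
283313 - (g + q*(-38))/(-142738 + 154874) = 283313 - (137/91 - 14532*(-38))/(-142738 + 154874) = 283313 - (137/91 + 552216)/12136 = 283313 - 50251793/(91*12136) = 283313 - 1*50251793/1104376 = 283313 - 50251793/1104376 = 312833825895/1104376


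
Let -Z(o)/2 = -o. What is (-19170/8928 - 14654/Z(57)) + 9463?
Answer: 263843039/28272 ≈ 9332.3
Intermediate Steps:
Z(o) = 2*o (Z(o) = -(-2)*o = 2*o)
(-19170/8928 - 14654/Z(57)) + 9463 = (-19170/8928 - 14654/(2*57)) + 9463 = (-19170*1/8928 - 14654/114) + 9463 = (-1065/496 - 14654*1/114) + 9463 = (-1065/496 - 7327/57) + 9463 = -3694897/28272 + 9463 = 263843039/28272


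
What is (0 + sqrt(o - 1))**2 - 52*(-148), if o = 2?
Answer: 7697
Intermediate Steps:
(0 + sqrt(o - 1))**2 - 52*(-148) = (0 + sqrt(2 - 1))**2 - 52*(-148) = (0 + sqrt(1))**2 + 7696 = (0 + 1)**2 + 7696 = 1**2 + 7696 = 1 + 7696 = 7697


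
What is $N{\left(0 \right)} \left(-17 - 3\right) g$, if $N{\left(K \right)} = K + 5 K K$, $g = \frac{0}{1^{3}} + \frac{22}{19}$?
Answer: $0$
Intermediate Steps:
$g = \frac{22}{19}$ ($g = \frac{0}{1} + 22 \cdot \frac{1}{19} = 0 \cdot 1 + \frac{22}{19} = 0 + \frac{22}{19} = \frac{22}{19} \approx 1.1579$)
$N{\left(K \right)} = K + 5 K^{2}$
$N{\left(0 \right)} \left(-17 - 3\right) g = 0 \left(1 + 5 \cdot 0\right) \left(-17 - 3\right) \frac{22}{19} = 0 \left(1 + 0\right) \left(-20\right) \frac{22}{19} = 0 \cdot 1 \left(-20\right) \frac{22}{19} = 0 \left(-20\right) \frac{22}{19} = 0 \cdot \frac{22}{19} = 0$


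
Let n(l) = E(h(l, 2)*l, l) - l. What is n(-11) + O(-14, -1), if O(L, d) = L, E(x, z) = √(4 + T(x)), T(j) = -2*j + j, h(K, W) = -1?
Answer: -3 + I*√7 ≈ -3.0 + 2.6458*I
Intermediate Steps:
T(j) = -j
E(x, z) = √(4 - x)
n(l) = √(4 + l) - l (n(l) = √(4 - (-1)*l) - l = √(4 + l) - l)
n(-11) + O(-14, -1) = (√(4 - 11) - 1*(-11)) - 14 = (√(-7) + 11) - 14 = (I*√7 + 11) - 14 = (11 + I*√7) - 14 = -3 + I*√7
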